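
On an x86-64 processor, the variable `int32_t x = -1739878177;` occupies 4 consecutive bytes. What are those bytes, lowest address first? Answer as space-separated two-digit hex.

Two's complement of -1739878177 in 32 bits: 1739878177 = 0x67B46F21; invert → 0x984B90DE; add 1 → 0x984B90DF.
Split into bytes (most-significant first): 98 4B 90 DF.
In little-endian order the low byte comes first in memory.
So at ascending addresses the bytes are DF 90 4B 98.

DF 90 4B 98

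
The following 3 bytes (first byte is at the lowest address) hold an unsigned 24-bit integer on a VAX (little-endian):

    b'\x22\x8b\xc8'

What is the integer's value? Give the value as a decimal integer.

Little-endian: lowest address holds the least-significant byte.
Reassemble most-significant byte first: C8 8B 22 → 0xC88B22.
0xC88B22 = 13142818.

13142818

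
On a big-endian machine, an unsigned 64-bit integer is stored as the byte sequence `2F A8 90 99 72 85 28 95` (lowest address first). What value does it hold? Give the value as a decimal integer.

3434153704595728533

In big-endian order the high byte comes first in memory.
The bytes are already most-significant first: 0x2FA8909972852895.
0x2FA8909972852895 = 3434153704595728533.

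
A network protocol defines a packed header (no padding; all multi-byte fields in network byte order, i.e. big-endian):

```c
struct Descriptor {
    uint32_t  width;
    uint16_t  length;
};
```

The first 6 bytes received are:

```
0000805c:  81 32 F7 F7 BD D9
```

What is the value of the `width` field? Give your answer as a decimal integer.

`width` is the first field, at byte offset 0, occupying 4 bytes.
Bytes at offsets 0..3: 81 32 F7 F7.
Big-endian stores the most-significant byte at the lowest address.
The bytes are already most-significant first: 0x8132F7F7.
0x8132F7F7 = 2167601143.

2167601143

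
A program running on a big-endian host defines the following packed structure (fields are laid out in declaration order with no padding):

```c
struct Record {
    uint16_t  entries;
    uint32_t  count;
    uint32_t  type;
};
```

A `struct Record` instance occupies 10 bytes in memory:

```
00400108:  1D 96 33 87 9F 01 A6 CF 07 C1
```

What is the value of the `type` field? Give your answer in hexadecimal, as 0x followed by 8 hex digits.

`type` follows `entries` (2 B), `count` (4 B), so it starts at offset 2 + 4 = 6 and occupies 4 bytes.
Bytes at offsets 6..9: A6 CF 07 C1.
In big-endian order the high byte comes first in memory.
The bytes are already most-significant first: 0xA6CF07C1.

0xA6CF07C1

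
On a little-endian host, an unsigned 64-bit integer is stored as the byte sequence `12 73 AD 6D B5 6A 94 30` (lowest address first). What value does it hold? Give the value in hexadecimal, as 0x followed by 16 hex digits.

Little-endian: lowest address holds the least-significant byte.
Reassemble most-significant byte first: 30 94 6A B5 6D AD 73 12 → 0x30946AB56DAD7312.

0x30946AB56DAD7312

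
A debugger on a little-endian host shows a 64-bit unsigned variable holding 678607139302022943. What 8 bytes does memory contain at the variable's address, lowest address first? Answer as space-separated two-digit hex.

678607139302022943 in hexadecimal, padded to 64 bits, is 0x096AE59908241F1F.
Split into bytes (most-significant first): 09 6A E5 99 08 24 1F 1F.
Little-endian stores the least-significant byte at the lowest address.
So at ascending addresses the bytes are 1F 1F 24 08 99 E5 6A 09.

1F 1F 24 08 99 E5 6A 09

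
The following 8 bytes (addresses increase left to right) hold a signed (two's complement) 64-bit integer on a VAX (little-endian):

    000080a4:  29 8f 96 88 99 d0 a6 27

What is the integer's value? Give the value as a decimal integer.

2857200371453300521

In little-endian order the low byte comes first in memory.
Reassemble most-significant byte first: 27 A6 D0 99 88 96 8F 29 → 0x27A6D09988968F29.
0x27A6D09988968F29 = 2857200371453300521.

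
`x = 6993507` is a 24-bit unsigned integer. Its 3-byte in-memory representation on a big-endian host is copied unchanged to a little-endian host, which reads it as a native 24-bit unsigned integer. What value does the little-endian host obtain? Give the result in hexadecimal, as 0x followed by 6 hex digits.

0x63B66A

6993507 in 24-bit hexadecimal is 0x6AB663.
Stored big-endian, the bytes at ascending addresses are 6A B6 63.
Read back as little-endian, the first byte is least significant, giving 0x63B66A.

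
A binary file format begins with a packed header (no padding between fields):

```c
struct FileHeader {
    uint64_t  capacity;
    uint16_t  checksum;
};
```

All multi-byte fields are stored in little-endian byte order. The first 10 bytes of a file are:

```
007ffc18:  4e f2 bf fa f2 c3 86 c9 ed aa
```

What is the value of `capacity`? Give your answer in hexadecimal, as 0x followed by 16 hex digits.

`capacity` is the first field, at byte offset 0, occupying 8 bytes.
Bytes at offsets 0..7: 4E F2 BF FA F2 C3 86 C9.
Little-endian: lowest address holds the least-significant byte.
Reassemble most-significant byte first: C9 86 C3 F2 FA BF F2 4E → 0xC986C3F2FABFF24E.

0xC986C3F2FABFF24E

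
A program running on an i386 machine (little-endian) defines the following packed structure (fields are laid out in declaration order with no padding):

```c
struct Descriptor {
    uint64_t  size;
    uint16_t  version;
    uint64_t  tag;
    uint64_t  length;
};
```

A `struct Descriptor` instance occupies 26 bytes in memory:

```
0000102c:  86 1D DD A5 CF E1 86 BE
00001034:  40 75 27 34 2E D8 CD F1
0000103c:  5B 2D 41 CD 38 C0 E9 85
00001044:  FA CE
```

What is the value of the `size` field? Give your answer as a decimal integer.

`size` is the first field, at byte offset 0, occupying 8 bytes.
Bytes at offsets 0..7: 86 1D DD A5 CF E1 86 BE.
In little-endian order the low byte comes first in memory.
Reassemble most-significant byte first: BE 86 E1 CF A5 DD 1D 86 → 0xBE86E1CFA5DD1D86.
0xBE86E1CFA5DD1D86 = 13728908796042747270.

13728908796042747270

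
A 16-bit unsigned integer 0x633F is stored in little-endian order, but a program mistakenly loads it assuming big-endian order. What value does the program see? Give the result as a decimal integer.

Stored little-endian, the bytes at ascending addresses are 3F 63.
Read back as big-endian, the last byte is least significant, giving 0x3F63.
0x3F63 = 16227.

16227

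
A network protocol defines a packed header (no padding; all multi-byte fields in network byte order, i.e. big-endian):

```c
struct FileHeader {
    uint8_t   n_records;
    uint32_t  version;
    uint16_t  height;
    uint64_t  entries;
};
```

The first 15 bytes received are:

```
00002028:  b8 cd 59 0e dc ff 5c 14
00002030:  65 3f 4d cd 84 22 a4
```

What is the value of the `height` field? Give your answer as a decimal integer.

`height` follows `n_records` (1 B), `version` (4 B), so it starts at offset 1 + 4 = 5 and occupies 2 bytes.
Bytes at offsets 5..6: FF 5C.
Big-endian: lowest address holds the most-significant byte.
The bytes are already most-significant first: 0xFF5C.
0xFF5C = 65372.

65372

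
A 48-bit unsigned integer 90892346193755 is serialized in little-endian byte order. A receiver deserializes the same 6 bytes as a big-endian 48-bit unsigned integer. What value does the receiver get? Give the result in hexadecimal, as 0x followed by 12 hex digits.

0x5BF70186AA52

90892346193755 in 48-bit hexadecimal is 0x52AA8601F75B.
Stored little-endian, the bytes at ascending addresses are 5B F7 01 86 AA 52.
Read back as big-endian, the last byte is least significant, giving 0x5BF70186AA52.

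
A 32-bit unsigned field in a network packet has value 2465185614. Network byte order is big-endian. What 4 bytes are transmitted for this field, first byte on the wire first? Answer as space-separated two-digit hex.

2465185614 in hexadecimal, padded to 32 bits, is 0x92EFBF4E.
Split into bytes (most-significant first): 92 EF BF 4E.
Big-endian stores the most-significant byte at the lowest address.
So the memory order matches the most-significant-first order: 92 EF BF 4E.

92 EF BF 4E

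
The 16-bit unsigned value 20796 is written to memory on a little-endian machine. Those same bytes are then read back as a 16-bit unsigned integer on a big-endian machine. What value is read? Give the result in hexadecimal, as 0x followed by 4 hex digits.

20796 in 16-bit hexadecimal is 0x513C.
Stored little-endian, the bytes at ascending addresses are 3C 51.
Read back as big-endian, the last byte is least significant, giving 0x3C51.

0x3C51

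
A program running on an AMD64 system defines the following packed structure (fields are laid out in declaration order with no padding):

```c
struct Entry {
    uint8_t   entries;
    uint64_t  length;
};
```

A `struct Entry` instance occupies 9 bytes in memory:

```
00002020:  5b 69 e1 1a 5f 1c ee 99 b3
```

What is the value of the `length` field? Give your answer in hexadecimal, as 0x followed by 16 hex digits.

0xB399EE1C5F1AE169

`length` follows `entries` (1 byte), so it starts at byte offset 1 and occupies 8 bytes.
Bytes at offsets 1..8: 69 E1 1A 5F 1C EE 99 B3.
Little-endian: lowest address holds the least-significant byte.
Reassemble most-significant byte first: B3 99 EE 1C 5F 1A E1 69 → 0xB399EE1C5F1AE169.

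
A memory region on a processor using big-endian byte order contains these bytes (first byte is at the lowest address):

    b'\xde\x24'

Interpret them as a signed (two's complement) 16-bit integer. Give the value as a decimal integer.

Big-endian stores the most-significant byte at the lowest address.
The bytes are already most-significant first: 0xDE24.
Top bit is set, so as a signed 16-bit value this is 0xDE24 − 2^16 = -8668.

-8668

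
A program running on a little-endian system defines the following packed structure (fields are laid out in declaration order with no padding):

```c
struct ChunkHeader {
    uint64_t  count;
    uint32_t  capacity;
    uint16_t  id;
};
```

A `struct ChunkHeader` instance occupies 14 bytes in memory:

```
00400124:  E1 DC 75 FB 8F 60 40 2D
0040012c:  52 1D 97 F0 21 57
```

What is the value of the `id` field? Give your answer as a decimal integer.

`id` follows `count` (8 B), `capacity` (4 B), so it starts at offset 8 + 4 = 12 and occupies 2 bytes.
Bytes at offsets 12..13: 21 57.
In little-endian order the low byte comes first in memory.
Reassemble most-significant byte first: 57 21 → 0x5721.
0x5721 = 22305.

22305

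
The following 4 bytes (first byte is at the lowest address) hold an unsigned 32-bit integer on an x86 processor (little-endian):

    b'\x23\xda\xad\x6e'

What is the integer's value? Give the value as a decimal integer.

In little-endian order the low byte comes first in memory.
Reassemble most-significant byte first: 6E AD DA 23 → 0x6EADDA23.
0x6EADDA23 = 1856887331.

1856887331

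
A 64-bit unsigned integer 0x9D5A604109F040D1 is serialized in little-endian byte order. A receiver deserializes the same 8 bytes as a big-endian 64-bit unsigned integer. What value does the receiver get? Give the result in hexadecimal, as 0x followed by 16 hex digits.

Stored little-endian, the bytes at ascending addresses are D1 40 F0 09 41 60 5A 9D.
Read back as big-endian, the last byte is least significant, giving 0xD140F00941605A9D.

0xD140F00941605A9D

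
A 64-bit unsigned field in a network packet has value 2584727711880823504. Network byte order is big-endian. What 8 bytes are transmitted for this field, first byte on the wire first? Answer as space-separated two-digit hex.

23 DE CC 28 D3 C3 C2 D0

2584727711880823504 in hexadecimal, padded to 64 bits, is 0x23DECC28D3C3C2D0.
Split into bytes (most-significant first): 23 DE CC 28 D3 C3 C2 D0.
Big-endian: lowest address holds the most-significant byte.
So the memory order matches the most-significant-first order: 23 DE CC 28 D3 C3 C2 D0.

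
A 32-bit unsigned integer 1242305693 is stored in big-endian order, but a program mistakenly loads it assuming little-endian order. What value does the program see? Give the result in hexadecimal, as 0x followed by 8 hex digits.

1242305693 in 32-bit hexadecimal is 0x4A0C149D.
Stored big-endian, the bytes at ascending addresses are 4A 0C 14 9D.
Read back as little-endian, the first byte is least significant, giving 0x9D140C4A.

0x9D140C4A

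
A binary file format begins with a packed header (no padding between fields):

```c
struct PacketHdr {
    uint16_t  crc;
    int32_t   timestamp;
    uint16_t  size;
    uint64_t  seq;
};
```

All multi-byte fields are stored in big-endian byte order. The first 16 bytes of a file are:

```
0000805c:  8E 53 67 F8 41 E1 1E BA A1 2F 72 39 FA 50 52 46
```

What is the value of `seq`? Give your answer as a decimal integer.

11614627557350068806

`seq` follows `crc` (2 B), `timestamp` (4 B), `size` (2 B), so it starts at offset 2 + 4 + 2 = 8 and occupies 8 bytes.
Bytes at offsets 8..15: A1 2F 72 39 FA 50 52 46.
Big-endian stores the most-significant byte at the lowest address.
The bytes are already most-significant first: 0xA12F7239FA505246.
0xA12F7239FA505246 = 11614627557350068806.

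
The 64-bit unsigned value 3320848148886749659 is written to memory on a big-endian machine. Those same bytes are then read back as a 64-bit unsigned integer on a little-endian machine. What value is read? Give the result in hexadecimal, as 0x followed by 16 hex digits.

0xDB8168FBCB05162E

3320848148886749659 in 64-bit hexadecimal is 0x2E1605CBFB6881DB.
Stored big-endian, the bytes at ascending addresses are 2E 16 05 CB FB 68 81 DB.
Read back as little-endian, the first byte is least significant, giving 0xDB8168FBCB05162E.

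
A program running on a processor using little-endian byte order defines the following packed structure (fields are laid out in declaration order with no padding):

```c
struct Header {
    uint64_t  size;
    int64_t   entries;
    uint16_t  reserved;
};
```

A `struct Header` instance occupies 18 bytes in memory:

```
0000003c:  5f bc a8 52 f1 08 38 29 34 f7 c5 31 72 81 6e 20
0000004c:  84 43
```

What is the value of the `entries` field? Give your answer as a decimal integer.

`entries` follows `size` (8 bytes), so it starts at byte offset 8 and occupies 8 bytes.
Bytes at offsets 8..15: 34 F7 C5 31 72 81 6E 20.
In little-endian order the low byte comes first in memory.
Reassemble most-significant byte first: 20 6E 81 72 31 C5 F7 34 → 0x206E817231C5F734.
0x206E817231C5F734 = 2336947584113178420.

2336947584113178420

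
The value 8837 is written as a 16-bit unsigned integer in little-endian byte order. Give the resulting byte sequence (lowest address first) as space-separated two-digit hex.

85 22

8837 in hexadecimal, padded to 16 bits, is 0x2285.
Split into bytes (most-significant first): 22 85.
Little-endian: lowest address holds the least-significant byte.
So at ascending addresses the bytes are 85 22.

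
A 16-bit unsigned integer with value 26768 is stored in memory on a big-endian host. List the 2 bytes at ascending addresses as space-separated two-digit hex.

26768 in hexadecimal, padded to 16 bits, is 0x6890.
Split into bytes (most-significant first): 68 90.
In big-endian order the high byte comes first in memory.
So the memory order matches the most-significant-first order: 68 90.

68 90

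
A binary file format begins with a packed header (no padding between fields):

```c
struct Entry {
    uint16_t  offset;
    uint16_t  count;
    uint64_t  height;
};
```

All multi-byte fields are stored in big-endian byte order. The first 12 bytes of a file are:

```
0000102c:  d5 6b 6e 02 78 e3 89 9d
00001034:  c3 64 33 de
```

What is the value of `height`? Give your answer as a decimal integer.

`height` follows `offset` (2 B), `count` (2 B), so it starts at offset 2 + 2 = 4 and occupies 8 bytes.
Bytes at offsets 4..11: 78 E3 89 9D C3 64 33 DE.
Big-endian stores the most-significant byte at the lowest address.
The bytes are already most-significant first: 0x78E3899DC36433DE.
0x78E3899DC36433DE = 8710957414945666014.

8710957414945666014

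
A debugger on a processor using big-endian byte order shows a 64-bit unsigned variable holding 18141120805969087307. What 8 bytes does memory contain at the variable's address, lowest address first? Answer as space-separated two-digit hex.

18141120805969087307 in hexadecimal, padded to 64 bits, is 0xFBC23541DB3C4B4B.
Split into bytes (most-significant first): FB C2 35 41 DB 3C 4B 4B.
In big-endian order the high byte comes first in memory.
So the memory order matches the most-significant-first order: FB C2 35 41 DB 3C 4B 4B.

FB C2 35 41 DB 3C 4B 4B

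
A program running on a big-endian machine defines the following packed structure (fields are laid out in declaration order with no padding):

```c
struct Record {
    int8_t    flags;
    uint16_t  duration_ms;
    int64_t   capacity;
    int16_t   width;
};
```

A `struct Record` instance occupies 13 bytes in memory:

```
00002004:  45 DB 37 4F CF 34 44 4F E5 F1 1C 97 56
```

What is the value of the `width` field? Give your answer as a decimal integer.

-26794

`width` follows `flags` (1 B), `duration_ms` (2 B), `capacity` (8 B), so it starts at offset 1 + 2 + 8 = 11 and occupies 2 bytes.
Bytes at offsets 11..12: 97 56.
Big-endian stores the most-significant byte at the lowest address.
The bytes are already most-significant first: 0x9756.
Top bit is set, so as a signed 16-bit value this is 0x9756 − 2^16 = -26794.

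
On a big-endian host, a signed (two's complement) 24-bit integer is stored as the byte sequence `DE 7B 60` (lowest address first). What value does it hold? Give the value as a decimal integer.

-2196640

Big-endian: lowest address holds the most-significant byte.
The bytes are already most-significant first: 0xDE7B60.
Top bit is set, so as a signed 24-bit value this is 0xDE7B60 − 2^24 = -2196640.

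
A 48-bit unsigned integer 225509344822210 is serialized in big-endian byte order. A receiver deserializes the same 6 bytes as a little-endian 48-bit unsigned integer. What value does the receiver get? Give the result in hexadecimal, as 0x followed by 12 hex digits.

225509344822210 in 48-bit hexadecimal is 0xCD197C6443C2.
Stored big-endian, the bytes at ascending addresses are CD 19 7C 64 43 C2.
Read back as little-endian, the first byte is least significant, giving 0xC243647C19CD.

0xC243647C19CD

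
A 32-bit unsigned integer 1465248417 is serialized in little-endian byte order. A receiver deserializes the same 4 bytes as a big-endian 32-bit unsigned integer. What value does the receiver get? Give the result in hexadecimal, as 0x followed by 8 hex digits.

1465248417 in 32-bit hexadecimal is 0x5755EAA1.
Stored little-endian, the bytes at ascending addresses are A1 EA 55 57.
Read back as big-endian, the last byte is least significant, giving 0xA1EA5557.

0xA1EA5557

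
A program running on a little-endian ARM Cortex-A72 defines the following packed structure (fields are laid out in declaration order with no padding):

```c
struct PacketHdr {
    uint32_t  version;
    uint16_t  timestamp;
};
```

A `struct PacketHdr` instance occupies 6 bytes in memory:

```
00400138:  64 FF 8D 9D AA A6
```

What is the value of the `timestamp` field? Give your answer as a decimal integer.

42666

`timestamp` follows `version` (4 bytes), so it starts at byte offset 4 and occupies 2 bytes.
Bytes at offsets 4..5: AA A6.
Little-endian: lowest address holds the least-significant byte.
Reassemble most-significant byte first: A6 AA → 0xA6AA.
0xA6AA = 42666.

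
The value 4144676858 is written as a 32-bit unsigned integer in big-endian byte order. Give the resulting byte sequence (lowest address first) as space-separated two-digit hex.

F7 0A BF FA

4144676858 in hexadecimal, padded to 32 bits, is 0xF70ABFFA.
Split into bytes (most-significant first): F7 0A BF FA.
In big-endian order the high byte comes first in memory.
So the memory order matches the most-significant-first order: F7 0A BF FA.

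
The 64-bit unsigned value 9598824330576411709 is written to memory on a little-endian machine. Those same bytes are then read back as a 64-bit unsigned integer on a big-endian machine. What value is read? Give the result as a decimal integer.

9598824330576411709 in 64-bit hexadecimal is 0x8535DFDF35623C3D.
Stored little-endian, the bytes at ascending addresses are 3D 3C 62 35 DF DF 35 85.
Read back as big-endian, the last byte is least significant, giving 0x3D3C6235DFDF3585.
0x3D3C6235DFDF3585 = 4412509718444979589.

4412509718444979589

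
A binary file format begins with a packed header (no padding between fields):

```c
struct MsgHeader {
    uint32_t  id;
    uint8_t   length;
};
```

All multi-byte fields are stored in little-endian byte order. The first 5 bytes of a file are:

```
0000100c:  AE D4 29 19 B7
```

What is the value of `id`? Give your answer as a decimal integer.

422171822

`id` is the first field, at byte offset 0, occupying 4 bytes.
Bytes at offsets 0..3: AE D4 29 19.
Little-endian: lowest address holds the least-significant byte.
Reassemble most-significant byte first: 19 29 D4 AE → 0x1929D4AE.
0x1929D4AE = 422171822.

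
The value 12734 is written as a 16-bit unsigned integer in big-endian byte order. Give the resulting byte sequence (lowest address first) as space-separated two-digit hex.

12734 in hexadecimal, padded to 16 bits, is 0x31BE.
Split into bytes (most-significant first): 31 BE.
Big-endian stores the most-significant byte at the lowest address.
So the memory order matches the most-significant-first order: 31 BE.

31 BE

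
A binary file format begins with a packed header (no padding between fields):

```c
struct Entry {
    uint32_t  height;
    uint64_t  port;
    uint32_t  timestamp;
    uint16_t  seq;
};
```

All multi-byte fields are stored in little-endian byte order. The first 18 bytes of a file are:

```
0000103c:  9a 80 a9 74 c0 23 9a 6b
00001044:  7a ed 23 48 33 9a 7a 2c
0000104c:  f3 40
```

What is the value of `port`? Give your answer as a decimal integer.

`port` follows `height` (4 bytes), so it starts at byte offset 4 and occupies 8 bytes.
Bytes at offsets 4..11: C0 23 9A 6B 7A ED 23 48.
In little-endian order the low byte comes first in memory.
Reassemble most-significant byte first: 48 23 ED 7A 6B 9A 23 C0 → 0x4823ED7A6B9A23C0.
0x4823ED7A6B9A23C0 = 5198259504962741184.

5198259504962741184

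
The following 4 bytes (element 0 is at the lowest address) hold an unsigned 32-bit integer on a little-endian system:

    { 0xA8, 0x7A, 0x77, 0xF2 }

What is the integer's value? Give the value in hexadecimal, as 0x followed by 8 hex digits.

In little-endian order the low byte comes first in memory.
Reassemble most-significant byte first: F2 77 7A A8 → 0xF2777AA8.

0xF2777AA8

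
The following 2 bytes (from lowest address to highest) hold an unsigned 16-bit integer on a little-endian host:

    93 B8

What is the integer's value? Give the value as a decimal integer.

47251

Little-endian: lowest address holds the least-significant byte.
Reassemble most-significant byte first: B8 93 → 0xB893.
0xB893 = 47251.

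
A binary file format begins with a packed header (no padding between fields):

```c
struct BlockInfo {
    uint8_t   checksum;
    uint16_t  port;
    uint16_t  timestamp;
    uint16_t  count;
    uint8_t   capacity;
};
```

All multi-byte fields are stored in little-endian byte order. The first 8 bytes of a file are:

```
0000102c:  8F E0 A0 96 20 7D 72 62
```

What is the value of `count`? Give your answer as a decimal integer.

29309

`count` follows `checksum` (1 B), `port` (2 B), `timestamp` (2 B), so it starts at offset 1 + 2 + 2 = 5 and occupies 2 bytes.
Bytes at offsets 5..6: 7D 72.
Little-endian stores the least-significant byte at the lowest address.
Reassemble most-significant byte first: 72 7D → 0x727D.
0x727D = 29309.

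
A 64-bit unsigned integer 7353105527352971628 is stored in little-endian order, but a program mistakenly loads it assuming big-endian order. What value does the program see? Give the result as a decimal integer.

7841283487716477798

7353105527352971628 in 64-bit hexadecimal is 0x660B7A84C9D5D16C.
Stored little-endian, the bytes at ascending addresses are 6C D1 D5 C9 84 7A 0B 66.
Read back as big-endian, the last byte is least significant, giving 0x6CD1D5C9847A0B66.
0x6CD1D5C9847A0B66 = 7841283487716477798.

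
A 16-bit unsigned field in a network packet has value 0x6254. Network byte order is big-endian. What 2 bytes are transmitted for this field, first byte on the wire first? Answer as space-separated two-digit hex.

62 54

Split into bytes (most-significant first): 62 54.
In big-endian order the high byte comes first in memory.
So the memory order matches the most-significant-first order: 62 54.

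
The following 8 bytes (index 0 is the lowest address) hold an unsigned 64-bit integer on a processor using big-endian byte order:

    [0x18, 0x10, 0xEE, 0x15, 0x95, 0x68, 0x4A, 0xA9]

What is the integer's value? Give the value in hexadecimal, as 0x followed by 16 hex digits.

In big-endian order the high byte comes first in memory.
The bytes are already most-significant first: 0x1810EE1595684AA9.

0x1810EE1595684AA9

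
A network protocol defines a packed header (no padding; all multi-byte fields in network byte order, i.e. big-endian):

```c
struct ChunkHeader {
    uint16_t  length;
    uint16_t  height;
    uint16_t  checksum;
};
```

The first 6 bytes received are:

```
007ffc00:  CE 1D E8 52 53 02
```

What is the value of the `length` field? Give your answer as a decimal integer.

`length` is the first field, at byte offset 0, occupying 2 bytes.
Bytes at offsets 0..1: CE 1D.
Big-endian stores the most-significant byte at the lowest address.
The bytes are already most-significant first: 0xCE1D.
0xCE1D = 52765.

52765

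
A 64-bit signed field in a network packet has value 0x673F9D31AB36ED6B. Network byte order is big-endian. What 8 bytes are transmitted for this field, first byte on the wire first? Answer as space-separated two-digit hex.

67 3F 9D 31 AB 36 ED 6B

Split into bytes (most-significant first): 67 3F 9D 31 AB 36 ED 6B.
Big-endian stores the most-significant byte at the lowest address.
So the memory order matches the most-significant-first order: 67 3F 9D 31 AB 36 ED 6B.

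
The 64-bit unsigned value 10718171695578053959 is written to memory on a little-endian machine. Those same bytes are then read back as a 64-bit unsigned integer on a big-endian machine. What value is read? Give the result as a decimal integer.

10718171695578053959 in 64-bit hexadecimal is 0x94BE985EAC937D47.
Stored little-endian, the bytes at ascending addresses are 47 7D 93 AC 5E 98 BE 94.
Read back as big-endian, the last byte is least significant, giving 0x477D93AC5E98BE94.
0x477D93AC5E98BE94 = 5151435917312442004.

5151435917312442004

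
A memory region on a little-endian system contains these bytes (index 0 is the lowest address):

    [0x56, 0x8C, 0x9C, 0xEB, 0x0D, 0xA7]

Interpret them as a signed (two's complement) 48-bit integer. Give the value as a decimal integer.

In little-endian order the low byte comes first in memory.
Reassemble most-significant byte first: A7 0D EB 9C 8C 56 → 0xA70DEB9C8C56.
Top bit is set, so as a signed 48-bit value this is 0xA70DEB9C8C56 − 2^48 = -97796747391914.

-97796747391914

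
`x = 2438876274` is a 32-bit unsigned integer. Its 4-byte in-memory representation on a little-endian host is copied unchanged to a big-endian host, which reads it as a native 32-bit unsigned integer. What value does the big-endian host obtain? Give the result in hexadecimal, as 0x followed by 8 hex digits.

2438876274 in 32-bit hexadecimal is 0x915E4C72.
Stored little-endian, the bytes at ascending addresses are 72 4C 5E 91.
Read back as big-endian, the last byte is least significant, giving 0x724C5E91.

0x724C5E91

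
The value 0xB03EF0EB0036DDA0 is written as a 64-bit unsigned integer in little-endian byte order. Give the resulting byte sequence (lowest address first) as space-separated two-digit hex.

A0 DD 36 00 EB F0 3E B0

Split into bytes (most-significant first): B0 3E F0 EB 00 36 DD A0.
In little-endian order the low byte comes first in memory.
So at ascending addresses the bytes are A0 DD 36 00 EB F0 3E B0.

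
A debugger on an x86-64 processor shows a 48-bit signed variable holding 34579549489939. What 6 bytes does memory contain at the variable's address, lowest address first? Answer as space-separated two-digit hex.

13 8B C3 2D 73 1F

34579549489939 in hexadecimal, padded to 48 bits, is 0x1F732DC38B13.
Split into bytes (most-significant first): 1F 73 2D C3 8B 13.
In little-endian order the low byte comes first in memory.
So at ascending addresses the bytes are 13 8B C3 2D 73 1F.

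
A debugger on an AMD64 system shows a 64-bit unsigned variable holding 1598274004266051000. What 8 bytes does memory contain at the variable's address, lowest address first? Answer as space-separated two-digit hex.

B8 E5 04 26 BD 35 2E 16

1598274004266051000 in hexadecimal, padded to 64 bits, is 0x162E35BD2604E5B8.
Split into bytes (most-significant first): 16 2E 35 BD 26 04 E5 B8.
In little-endian order the low byte comes first in memory.
So at ascending addresses the bytes are B8 E5 04 26 BD 35 2E 16.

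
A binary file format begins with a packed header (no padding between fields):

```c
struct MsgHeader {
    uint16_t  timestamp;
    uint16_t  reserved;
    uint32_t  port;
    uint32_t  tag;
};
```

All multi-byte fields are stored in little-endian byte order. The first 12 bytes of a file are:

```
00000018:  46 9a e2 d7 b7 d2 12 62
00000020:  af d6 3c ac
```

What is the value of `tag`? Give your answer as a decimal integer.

2889668271

`tag` follows `timestamp` (2 B), `reserved` (2 B), `port` (4 B), so it starts at offset 2 + 2 + 4 = 8 and occupies 4 bytes.
Bytes at offsets 8..11: AF D6 3C AC.
In little-endian order the low byte comes first in memory.
Reassemble most-significant byte first: AC 3C D6 AF → 0xAC3CD6AF.
0xAC3CD6AF = 2889668271.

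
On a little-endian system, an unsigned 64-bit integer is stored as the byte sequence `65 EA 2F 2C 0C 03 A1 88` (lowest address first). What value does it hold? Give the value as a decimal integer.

9845153611224443493

Little-endian stores the least-significant byte at the lowest address.
Reassemble most-significant byte first: 88 A1 03 0C 2C 2F EA 65 → 0x88A1030C2C2FEA65.
0x88A1030C2C2FEA65 = 9845153611224443493.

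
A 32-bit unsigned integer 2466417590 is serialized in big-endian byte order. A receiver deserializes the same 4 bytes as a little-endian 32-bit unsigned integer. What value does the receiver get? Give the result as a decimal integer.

3062563475

2466417590 in 32-bit hexadecimal is 0x93028BB6.
Stored big-endian, the bytes at ascending addresses are 93 02 8B B6.
Read back as little-endian, the first byte is least significant, giving 0xB68B0293.
0xB68B0293 = 3062563475.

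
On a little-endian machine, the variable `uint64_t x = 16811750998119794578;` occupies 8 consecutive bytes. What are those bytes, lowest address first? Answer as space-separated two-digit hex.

92 C7 3F D7 75 56 4F E9

16811750998119794578 in hexadecimal, padded to 64 bits, is 0xE94F5675D73FC792.
Split into bytes (most-significant first): E9 4F 56 75 D7 3F C7 92.
Little-endian stores the least-significant byte at the lowest address.
So at ascending addresses the bytes are 92 C7 3F D7 75 56 4F E9.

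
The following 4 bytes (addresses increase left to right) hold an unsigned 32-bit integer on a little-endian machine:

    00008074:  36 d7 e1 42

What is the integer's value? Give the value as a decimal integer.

Little-endian stores the least-significant byte at the lowest address.
Reassemble most-significant byte first: 42 E1 D7 36 → 0x42E1D736.
0x42E1D736 = 1122096950.

1122096950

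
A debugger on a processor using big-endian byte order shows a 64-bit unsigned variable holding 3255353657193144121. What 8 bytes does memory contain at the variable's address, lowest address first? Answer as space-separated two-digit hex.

2D 2D 56 E7 53 44 1F 39

3255353657193144121 in hexadecimal, padded to 64 bits, is 0x2D2D56E753441F39.
Split into bytes (most-significant first): 2D 2D 56 E7 53 44 1F 39.
Big-endian: lowest address holds the most-significant byte.
So the memory order matches the most-significant-first order: 2D 2D 56 E7 53 44 1F 39.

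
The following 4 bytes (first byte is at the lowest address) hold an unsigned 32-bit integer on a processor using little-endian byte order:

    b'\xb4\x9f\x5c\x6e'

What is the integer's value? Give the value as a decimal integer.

Little-endian: lowest address holds the least-significant byte.
Reassemble most-significant byte first: 6E 5C 9F B4 → 0x6E5C9FB4.
0x6E5C9FB4 = 1851563956.

1851563956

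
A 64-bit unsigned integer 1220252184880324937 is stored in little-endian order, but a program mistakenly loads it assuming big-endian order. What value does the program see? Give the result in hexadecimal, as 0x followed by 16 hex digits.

1220252184880324937 in 64-bit hexadecimal is 0x10EF34E5A02FA149.
Stored little-endian, the bytes at ascending addresses are 49 A1 2F A0 E5 34 EF 10.
Read back as big-endian, the last byte is least significant, giving 0x49A12FA0E534EF10.

0x49A12FA0E534EF10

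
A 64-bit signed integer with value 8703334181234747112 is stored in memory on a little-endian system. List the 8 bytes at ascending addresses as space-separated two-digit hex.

8703334181234747112 in hexadecimal, padded to 64 bits, is 0x78C874535A0326E8.
Split into bytes (most-significant first): 78 C8 74 53 5A 03 26 E8.
Little-endian stores the least-significant byte at the lowest address.
So at ascending addresses the bytes are E8 26 03 5A 53 74 C8 78.

E8 26 03 5A 53 74 C8 78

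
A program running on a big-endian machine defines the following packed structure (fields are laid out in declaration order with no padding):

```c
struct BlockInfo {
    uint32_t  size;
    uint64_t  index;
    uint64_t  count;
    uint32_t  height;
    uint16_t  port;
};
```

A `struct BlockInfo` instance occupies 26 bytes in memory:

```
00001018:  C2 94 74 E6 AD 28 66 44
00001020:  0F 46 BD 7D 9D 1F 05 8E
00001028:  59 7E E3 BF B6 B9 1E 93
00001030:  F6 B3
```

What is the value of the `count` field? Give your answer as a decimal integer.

11321774097177699263

`count` follows `size` (4 B), `index` (8 B), so it starts at offset 4 + 8 = 12 and occupies 8 bytes.
Bytes at offsets 12..19: 9D 1F 05 8E 59 7E E3 BF.
Big-endian stores the most-significant byte at the lowest address.
The bytes are already most-significant first: 0x9D1F058E597EE3BF.
0x9D1F058E597EE3BF = 11321774097177699263.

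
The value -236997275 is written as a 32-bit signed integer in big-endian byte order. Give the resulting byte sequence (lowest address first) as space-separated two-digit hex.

F1 DF B5 65

Two's complement of -236997275 in 32 bits: 236997275 = 0x0E204A9B; invert → 0xF1DFB564; add 1 → 0xF1DFB565.
Split into bytes (most-significant first): F1 DF B5 65.
Big-endian stores the most-significant byte at the lowest address.
So the memory order matches the most-significant-first order: F1 DF B5 65.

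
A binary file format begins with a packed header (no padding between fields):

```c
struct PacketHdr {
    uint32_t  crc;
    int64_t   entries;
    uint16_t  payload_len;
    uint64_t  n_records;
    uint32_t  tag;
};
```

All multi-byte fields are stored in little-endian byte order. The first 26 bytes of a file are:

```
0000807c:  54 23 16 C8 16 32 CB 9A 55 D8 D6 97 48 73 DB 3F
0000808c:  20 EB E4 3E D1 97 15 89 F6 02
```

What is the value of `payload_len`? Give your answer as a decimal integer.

29512

`payload_len` follows `crc` (4 B), `entries` (8 B), so it starts at offset 4 + 8 = 12 and occupies 2 bytes.
Bytes at offsets 12..13: 48 73.
Little-endian: lowest address holds the least-significant byte.
Reassemble most-significant byte first: 73 48 → 0x7348.
0x7348 = 29512.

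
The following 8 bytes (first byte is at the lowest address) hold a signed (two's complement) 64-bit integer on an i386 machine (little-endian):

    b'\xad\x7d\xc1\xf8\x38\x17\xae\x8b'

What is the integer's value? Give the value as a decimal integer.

-8381736323030876755

Little-endian: lowest address holds the least-significant byte.
Reassemble most-significant byte first: 8B AE 17 38 F8 C1 7D AD → 0x8BAE1738F8C17DAD.
Top bit is set, so as a signed 64-bit value this is 0x8BAE1738F8C17DAD − 2^64 = -8381736323030876755.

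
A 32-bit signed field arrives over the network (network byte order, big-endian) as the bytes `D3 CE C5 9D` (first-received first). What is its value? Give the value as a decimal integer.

-741423715

Big-endian stores the most-significant byte at the lowest address.
The bytes are already most-significant first: 0xD3CEC59D.
Top bit is set, so as a signed 32-bit value this is 0xD3CEC59D − 2^32 = -741423715.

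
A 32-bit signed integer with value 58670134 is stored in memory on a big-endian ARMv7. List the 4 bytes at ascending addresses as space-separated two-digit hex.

03 7F 3C 36

58670134 in hexadecimal, padded to 32 bits, is 0x037F3C36.
Split into bytes (most-significant first): 03 7F 3C 36.
Big-endian: lowest address holds the most-significant byte.
So the memory order matches the most-significant-first order: 03 7F 3C 36.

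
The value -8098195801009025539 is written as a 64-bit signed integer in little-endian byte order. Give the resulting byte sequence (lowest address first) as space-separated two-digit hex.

FD 0D 4C 37 D3 6D 9D 8F

Two's complement of -8098195801009025539 in 64 bits: 8098195801009025539 = 0x7062922CC8B3F203; invert → 0x8F9D6DD3374C0DFC; add 1 → 0x8F9D6DD3374C0DFD.
Split into bytes (most-significant first): 8F 9D 6D D3 37 4C 0D FD.
In little-endian order the low byte comes first in memory.
So at ascending addresses the bytes are FD 0D 4C 37 D3 6D 9D 8F.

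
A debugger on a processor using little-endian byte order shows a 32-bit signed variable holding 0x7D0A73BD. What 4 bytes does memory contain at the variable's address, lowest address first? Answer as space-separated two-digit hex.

Split into bytes (most-significant first): 7D 0A 73 BD.
Little-endian stores the least-significant byte at the lowest address.
So at ascending addresses the bytes are BD 73 0A 7D.

BD 73 0A 7D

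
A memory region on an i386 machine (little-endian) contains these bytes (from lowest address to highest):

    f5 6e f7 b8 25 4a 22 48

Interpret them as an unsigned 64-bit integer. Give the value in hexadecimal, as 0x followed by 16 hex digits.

In little-endian order the low byte comes first in memory.
Reassemble most-significant byte first: 48 22 4A 25 B8 F7 6E F5 → 0x48224A25B8F76EF5.

0x48224A25B8F76EF5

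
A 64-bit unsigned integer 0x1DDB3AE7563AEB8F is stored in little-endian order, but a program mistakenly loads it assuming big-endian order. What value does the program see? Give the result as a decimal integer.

10370446711871691549

Stored little-endian, the bytes at ascending addresses are 8F EB 3A 56 E7 3A DB 1D.
Read back as big-endian, the last byte is least significant, giving 0x8FEB3A56E73ADB1D.
0x8FEB3A56E73ADB1D = 10370446711871691549.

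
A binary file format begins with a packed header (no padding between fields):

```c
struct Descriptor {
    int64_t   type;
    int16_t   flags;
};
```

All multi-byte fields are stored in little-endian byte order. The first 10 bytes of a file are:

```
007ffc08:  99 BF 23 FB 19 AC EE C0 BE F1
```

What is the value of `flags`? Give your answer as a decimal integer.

-3650

`flags` follows `type` (8 bytes), so it starts at byte offset 8 and occupies 2 bytes.
Bytes at offsets 8..9: BE F1.
Little-endian: lowest address holds the least-significant byte.
Reassemble most-significant byte first: F1 BE → 0xF1BE.
Top bit is set, so as a signed 16-bit value this is 0xF1BE − 2^16 = -3650.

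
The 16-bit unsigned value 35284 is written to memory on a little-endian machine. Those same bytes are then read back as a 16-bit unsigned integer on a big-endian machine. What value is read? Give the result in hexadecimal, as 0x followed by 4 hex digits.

35284 in 16-bit hexadecimal is 0x89D4.
Stored little-endian, the bytes at ascending addresses are D4 89.
Read back as big-endian, the last byte is least significant, giving 0xD489.

0xD489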